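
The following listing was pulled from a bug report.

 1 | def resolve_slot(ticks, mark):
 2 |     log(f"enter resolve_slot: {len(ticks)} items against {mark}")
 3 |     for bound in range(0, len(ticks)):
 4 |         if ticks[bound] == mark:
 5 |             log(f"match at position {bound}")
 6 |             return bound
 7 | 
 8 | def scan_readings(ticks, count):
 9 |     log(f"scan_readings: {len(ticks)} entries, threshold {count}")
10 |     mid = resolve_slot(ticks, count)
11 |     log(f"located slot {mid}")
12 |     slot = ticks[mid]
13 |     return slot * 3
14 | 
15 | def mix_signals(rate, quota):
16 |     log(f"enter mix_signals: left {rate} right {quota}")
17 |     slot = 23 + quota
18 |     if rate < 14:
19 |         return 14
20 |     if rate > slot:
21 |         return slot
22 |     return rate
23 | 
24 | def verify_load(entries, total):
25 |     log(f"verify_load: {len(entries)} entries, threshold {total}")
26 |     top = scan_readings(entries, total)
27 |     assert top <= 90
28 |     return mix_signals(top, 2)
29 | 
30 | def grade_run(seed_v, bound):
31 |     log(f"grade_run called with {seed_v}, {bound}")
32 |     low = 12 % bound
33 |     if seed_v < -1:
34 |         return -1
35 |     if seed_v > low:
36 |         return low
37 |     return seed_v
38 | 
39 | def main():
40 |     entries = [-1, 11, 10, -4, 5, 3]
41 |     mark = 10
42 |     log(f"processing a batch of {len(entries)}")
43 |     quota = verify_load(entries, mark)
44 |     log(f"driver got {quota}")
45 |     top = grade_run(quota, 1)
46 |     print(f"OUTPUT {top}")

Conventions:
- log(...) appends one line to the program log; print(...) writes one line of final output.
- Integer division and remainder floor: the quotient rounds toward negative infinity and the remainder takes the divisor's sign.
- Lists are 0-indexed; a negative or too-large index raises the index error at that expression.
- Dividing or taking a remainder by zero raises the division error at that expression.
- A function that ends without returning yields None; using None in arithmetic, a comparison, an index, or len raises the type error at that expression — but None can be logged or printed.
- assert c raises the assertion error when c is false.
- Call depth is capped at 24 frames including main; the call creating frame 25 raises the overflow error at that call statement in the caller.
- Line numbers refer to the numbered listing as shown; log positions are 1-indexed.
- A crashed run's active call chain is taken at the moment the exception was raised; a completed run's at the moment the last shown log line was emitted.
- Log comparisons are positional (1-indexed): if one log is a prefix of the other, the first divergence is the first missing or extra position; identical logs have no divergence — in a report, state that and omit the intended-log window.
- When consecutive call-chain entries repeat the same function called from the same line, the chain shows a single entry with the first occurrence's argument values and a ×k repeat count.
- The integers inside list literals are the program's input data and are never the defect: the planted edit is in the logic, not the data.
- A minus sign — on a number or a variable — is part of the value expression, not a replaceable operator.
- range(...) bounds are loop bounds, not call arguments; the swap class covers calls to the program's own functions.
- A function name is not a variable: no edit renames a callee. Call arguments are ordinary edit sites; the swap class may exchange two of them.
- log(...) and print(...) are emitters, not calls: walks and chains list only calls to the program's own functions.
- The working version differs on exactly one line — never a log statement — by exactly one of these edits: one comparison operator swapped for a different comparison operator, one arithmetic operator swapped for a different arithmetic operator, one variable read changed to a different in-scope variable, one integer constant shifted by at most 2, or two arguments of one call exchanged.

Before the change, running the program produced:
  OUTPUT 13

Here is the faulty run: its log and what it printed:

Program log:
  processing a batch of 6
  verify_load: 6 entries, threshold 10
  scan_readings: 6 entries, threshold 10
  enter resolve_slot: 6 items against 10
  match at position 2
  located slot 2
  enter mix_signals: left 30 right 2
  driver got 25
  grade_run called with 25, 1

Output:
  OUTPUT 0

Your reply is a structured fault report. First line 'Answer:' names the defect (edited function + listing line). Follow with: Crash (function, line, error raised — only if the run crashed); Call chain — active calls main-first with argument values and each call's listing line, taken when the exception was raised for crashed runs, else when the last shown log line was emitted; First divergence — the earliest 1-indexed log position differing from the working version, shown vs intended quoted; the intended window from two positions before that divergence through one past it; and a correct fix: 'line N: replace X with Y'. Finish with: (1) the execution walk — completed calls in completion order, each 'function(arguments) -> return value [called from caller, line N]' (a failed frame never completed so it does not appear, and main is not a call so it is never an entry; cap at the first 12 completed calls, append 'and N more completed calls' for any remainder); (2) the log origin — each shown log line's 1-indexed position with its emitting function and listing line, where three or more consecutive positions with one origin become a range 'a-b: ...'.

Answer: the defect is in grade_run at line 32.
Key fact: The logs agree in full; only the final output differs.
Call chain: main -> grade_run(25, 1) (called at line 45).
First divergence: none — the logs agree in full.
Execution walk:
  resolve_slot([-1, 11, 10, -4, 5, 3], 10) -> 2  [called from scan_readings, line 10]
  scan_readings([-1, 11, 10, -4, 5, 3], 10) -> 30  [called from verify_load, line 26]
  mix_signals(30, 2) -> 25  [called from verify_load, line 28]
  verify_load([-1, 11, 10, -4, 5, 3], 10) -> 25  [called from main, line 43]
  grade_run(25, 1) -> 0  [called from main, line 45]
Origin of each log line:
  1: from main, line 42
  2: from verify_load, line 25
  3: from scan_readings, line 9
  4: from resolve_slot, line 2
  5: from resolve_slot, line 5
  6: from scan_readings, line 11
  7: from mix_signals, line 16
  8: from main, line 44
  9: from grade_run, line 31
A correct fix: line 32: replace `%` with `+`.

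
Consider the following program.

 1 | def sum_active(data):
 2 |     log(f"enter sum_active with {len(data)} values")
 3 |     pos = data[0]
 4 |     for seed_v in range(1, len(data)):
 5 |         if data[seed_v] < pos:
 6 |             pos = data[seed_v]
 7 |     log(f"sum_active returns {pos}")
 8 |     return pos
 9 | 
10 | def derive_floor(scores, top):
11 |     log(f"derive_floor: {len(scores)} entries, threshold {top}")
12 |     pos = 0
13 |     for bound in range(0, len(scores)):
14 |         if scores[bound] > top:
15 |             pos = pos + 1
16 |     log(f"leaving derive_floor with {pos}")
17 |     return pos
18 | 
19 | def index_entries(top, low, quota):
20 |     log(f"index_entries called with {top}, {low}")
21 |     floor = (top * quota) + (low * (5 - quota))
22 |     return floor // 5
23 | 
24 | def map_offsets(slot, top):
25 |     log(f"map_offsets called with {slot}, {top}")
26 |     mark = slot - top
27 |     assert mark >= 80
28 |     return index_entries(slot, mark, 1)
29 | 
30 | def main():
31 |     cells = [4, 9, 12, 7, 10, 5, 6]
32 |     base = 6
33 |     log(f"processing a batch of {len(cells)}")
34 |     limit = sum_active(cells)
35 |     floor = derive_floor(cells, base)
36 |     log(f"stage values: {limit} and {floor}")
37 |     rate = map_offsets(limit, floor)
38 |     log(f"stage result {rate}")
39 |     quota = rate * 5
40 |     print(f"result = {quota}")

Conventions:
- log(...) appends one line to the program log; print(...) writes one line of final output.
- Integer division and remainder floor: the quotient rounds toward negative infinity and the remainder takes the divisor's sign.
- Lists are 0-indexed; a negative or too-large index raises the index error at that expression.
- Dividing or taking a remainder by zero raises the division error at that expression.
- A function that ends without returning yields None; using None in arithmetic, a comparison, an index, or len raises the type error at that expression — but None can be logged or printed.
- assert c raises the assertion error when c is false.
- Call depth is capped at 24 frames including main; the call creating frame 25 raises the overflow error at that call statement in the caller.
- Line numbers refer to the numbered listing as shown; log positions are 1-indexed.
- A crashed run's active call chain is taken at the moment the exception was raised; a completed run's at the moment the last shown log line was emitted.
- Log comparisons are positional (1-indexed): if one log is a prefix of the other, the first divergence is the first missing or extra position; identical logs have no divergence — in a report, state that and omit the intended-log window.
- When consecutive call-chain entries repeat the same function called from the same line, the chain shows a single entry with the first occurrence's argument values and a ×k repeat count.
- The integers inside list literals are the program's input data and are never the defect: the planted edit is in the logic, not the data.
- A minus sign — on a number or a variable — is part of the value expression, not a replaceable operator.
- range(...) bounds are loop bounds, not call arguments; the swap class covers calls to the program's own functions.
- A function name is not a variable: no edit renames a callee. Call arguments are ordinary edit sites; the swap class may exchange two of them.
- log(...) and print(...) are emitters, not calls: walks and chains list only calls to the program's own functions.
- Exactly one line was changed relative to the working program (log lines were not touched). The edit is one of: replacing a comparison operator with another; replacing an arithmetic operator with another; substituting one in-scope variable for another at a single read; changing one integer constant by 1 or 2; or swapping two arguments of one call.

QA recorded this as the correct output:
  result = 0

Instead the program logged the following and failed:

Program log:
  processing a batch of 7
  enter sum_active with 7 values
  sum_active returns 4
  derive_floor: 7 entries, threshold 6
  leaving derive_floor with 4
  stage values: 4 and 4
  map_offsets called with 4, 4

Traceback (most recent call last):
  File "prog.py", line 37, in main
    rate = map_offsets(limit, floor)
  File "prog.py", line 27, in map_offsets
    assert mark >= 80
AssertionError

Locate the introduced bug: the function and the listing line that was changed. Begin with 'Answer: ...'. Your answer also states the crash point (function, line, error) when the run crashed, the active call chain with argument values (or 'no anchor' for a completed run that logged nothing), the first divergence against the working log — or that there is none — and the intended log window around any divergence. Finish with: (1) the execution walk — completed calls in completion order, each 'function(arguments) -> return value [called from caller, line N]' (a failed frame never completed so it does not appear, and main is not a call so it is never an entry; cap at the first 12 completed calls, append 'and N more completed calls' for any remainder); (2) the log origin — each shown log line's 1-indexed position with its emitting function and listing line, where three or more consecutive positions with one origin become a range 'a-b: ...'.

Answer: the defect is in map_offsets at line 27.
Core observation: The shown log is a 7-line prefix of the intended one, whose next entry is 'index_entries called with 4, 0'.
Crash: map_offsets, line 27, AssertionError.
Call chain: main -> map_offsets(4, 4) (called at line 37).
First divergence: position 8; the shown log stops at 7 lines while the working version next logs 'index_entries called with 4, 0'.
Intended log window:
  6: stage values: 4 and 4
  7: map_offsets called with 4, 4
  8: index_entries called with 4, 0
  9: stage result 0
Execution walk:
  sum_active([4, 9, 12, 7, 10, 5, 6]) -> 4  [called from main, line 34]
  derive_floor([4, 9, 12, 7, 10, 5, 6], 6) -> 4  [called from main, line 35]
Log origins:
  1: logged in main at line 33
  2: logged in sum_active at line 2
  3: logged in sum_active at line 7
  4: logged in derive_floor at line 11
  5: logged in derive_floor at line 16
  6: logged in main at line 36
  7: logged in map_offsets at line 25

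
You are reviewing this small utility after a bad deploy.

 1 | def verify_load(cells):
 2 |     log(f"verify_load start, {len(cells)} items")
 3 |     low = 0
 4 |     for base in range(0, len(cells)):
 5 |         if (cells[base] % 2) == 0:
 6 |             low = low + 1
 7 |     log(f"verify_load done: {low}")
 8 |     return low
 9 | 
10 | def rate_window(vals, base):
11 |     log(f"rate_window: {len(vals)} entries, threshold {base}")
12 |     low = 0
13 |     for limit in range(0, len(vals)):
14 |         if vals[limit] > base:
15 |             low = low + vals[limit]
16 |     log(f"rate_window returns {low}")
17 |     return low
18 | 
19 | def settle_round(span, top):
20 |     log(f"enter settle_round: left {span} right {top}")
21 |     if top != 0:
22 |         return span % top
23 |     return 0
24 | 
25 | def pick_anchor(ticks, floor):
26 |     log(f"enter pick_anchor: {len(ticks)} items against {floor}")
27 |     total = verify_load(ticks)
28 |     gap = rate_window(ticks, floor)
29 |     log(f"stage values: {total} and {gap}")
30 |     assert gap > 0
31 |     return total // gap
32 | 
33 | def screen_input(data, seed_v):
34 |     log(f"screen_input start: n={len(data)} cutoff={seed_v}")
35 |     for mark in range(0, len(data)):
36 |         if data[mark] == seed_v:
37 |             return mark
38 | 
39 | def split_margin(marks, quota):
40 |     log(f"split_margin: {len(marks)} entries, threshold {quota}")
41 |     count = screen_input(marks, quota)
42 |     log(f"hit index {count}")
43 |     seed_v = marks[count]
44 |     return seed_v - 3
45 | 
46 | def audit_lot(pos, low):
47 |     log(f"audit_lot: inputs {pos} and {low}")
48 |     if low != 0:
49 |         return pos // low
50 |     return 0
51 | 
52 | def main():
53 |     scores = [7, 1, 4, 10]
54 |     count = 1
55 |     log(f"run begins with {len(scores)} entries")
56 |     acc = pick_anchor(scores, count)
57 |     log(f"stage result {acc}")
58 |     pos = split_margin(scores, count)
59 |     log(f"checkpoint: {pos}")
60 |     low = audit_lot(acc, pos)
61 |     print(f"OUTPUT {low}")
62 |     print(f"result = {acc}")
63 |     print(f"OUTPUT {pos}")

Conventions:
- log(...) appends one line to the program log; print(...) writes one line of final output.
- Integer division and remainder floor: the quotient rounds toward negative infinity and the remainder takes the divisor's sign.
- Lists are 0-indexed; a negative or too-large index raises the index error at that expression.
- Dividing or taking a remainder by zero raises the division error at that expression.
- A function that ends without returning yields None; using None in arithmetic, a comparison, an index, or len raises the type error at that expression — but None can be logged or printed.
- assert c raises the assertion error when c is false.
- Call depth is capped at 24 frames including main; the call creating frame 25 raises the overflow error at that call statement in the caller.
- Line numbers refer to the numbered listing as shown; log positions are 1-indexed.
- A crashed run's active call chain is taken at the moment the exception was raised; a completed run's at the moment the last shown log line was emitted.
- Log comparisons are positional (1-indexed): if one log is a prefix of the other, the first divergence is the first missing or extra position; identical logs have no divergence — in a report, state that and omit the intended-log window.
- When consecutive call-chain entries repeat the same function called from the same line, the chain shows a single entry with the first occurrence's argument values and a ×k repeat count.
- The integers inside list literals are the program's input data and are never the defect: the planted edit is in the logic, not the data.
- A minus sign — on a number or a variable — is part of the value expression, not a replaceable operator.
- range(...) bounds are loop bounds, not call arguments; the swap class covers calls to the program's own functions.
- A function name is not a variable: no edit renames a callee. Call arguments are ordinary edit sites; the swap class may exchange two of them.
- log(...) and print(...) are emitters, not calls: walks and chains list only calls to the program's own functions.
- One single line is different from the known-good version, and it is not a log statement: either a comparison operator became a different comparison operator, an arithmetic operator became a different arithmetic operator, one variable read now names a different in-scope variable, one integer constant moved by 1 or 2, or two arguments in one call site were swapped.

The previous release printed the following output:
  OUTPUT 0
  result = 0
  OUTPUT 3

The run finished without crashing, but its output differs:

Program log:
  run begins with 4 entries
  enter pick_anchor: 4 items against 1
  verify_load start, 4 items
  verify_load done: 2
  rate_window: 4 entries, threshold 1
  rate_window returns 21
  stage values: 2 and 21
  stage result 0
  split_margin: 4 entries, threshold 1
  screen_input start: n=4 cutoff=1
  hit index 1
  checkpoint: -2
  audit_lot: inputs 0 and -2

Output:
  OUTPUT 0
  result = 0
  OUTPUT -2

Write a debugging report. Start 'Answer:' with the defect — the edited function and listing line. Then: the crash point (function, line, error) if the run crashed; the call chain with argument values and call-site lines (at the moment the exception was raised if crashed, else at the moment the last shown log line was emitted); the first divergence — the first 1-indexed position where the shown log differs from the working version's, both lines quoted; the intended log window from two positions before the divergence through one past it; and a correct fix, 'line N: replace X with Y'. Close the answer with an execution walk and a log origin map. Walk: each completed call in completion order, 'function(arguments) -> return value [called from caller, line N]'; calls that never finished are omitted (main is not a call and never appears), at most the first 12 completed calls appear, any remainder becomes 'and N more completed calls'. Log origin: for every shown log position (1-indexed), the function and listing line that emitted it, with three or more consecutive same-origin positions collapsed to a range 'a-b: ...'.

Answer: the defect is in split_margin at line 44.
Key observation: Everything matches until log position 12, which reads 'checkpoint: -2' in place of 'checkpoint: 3'.
Call chain: main -> audit_lot(0, -2) (called at line 60).
First divergence: position 12 — shown 'checkpoint: -2', intended 'checkpoint: 3'.
Intended log window:
  10: screen_input start: n=4 cutoff=1
  11: hit index 1
  12: checkpoint: 3
  13: audit_lot: inputs 0 and 3
Execution walk:
  verify_load([7, 1, 4, 10]) -> 2  [called from pick_anchor, line 27]
  rate_window([7, 1, 4, 10], 1) -> 21  [called from pick_anchor, line 28]
  pick_anchor([7, 1, 4, 10], 1) -> 0  [called from main, line 56]
  screen_input([7, 1, 4, 10], 1) -> 1  [called from split_margin, line 41]
  split_margin([7, 1, 4, 10], 1) -> -2  [called from main, line 58]
  audit_lot(0, -2) -> 0  [called from main, line 60]
Log line origins:
  1: from main, line 55
  2: from pick_anchor, line 26
  3: from verify_load, line 2
  4: from verify_load, line 7
  5: from rate_window, line 11
  6: from rate_window, line 16
  7: from pick_anchor, line 29
  8: from main, line 57
  9: from split_margin, line 40
  10: from screen_input, line 34
  11: from split_margin, line 42
  12: from main, line 59
  13: from audit_lot, line 47
A correct fix: line 44: replace `-` with `*`.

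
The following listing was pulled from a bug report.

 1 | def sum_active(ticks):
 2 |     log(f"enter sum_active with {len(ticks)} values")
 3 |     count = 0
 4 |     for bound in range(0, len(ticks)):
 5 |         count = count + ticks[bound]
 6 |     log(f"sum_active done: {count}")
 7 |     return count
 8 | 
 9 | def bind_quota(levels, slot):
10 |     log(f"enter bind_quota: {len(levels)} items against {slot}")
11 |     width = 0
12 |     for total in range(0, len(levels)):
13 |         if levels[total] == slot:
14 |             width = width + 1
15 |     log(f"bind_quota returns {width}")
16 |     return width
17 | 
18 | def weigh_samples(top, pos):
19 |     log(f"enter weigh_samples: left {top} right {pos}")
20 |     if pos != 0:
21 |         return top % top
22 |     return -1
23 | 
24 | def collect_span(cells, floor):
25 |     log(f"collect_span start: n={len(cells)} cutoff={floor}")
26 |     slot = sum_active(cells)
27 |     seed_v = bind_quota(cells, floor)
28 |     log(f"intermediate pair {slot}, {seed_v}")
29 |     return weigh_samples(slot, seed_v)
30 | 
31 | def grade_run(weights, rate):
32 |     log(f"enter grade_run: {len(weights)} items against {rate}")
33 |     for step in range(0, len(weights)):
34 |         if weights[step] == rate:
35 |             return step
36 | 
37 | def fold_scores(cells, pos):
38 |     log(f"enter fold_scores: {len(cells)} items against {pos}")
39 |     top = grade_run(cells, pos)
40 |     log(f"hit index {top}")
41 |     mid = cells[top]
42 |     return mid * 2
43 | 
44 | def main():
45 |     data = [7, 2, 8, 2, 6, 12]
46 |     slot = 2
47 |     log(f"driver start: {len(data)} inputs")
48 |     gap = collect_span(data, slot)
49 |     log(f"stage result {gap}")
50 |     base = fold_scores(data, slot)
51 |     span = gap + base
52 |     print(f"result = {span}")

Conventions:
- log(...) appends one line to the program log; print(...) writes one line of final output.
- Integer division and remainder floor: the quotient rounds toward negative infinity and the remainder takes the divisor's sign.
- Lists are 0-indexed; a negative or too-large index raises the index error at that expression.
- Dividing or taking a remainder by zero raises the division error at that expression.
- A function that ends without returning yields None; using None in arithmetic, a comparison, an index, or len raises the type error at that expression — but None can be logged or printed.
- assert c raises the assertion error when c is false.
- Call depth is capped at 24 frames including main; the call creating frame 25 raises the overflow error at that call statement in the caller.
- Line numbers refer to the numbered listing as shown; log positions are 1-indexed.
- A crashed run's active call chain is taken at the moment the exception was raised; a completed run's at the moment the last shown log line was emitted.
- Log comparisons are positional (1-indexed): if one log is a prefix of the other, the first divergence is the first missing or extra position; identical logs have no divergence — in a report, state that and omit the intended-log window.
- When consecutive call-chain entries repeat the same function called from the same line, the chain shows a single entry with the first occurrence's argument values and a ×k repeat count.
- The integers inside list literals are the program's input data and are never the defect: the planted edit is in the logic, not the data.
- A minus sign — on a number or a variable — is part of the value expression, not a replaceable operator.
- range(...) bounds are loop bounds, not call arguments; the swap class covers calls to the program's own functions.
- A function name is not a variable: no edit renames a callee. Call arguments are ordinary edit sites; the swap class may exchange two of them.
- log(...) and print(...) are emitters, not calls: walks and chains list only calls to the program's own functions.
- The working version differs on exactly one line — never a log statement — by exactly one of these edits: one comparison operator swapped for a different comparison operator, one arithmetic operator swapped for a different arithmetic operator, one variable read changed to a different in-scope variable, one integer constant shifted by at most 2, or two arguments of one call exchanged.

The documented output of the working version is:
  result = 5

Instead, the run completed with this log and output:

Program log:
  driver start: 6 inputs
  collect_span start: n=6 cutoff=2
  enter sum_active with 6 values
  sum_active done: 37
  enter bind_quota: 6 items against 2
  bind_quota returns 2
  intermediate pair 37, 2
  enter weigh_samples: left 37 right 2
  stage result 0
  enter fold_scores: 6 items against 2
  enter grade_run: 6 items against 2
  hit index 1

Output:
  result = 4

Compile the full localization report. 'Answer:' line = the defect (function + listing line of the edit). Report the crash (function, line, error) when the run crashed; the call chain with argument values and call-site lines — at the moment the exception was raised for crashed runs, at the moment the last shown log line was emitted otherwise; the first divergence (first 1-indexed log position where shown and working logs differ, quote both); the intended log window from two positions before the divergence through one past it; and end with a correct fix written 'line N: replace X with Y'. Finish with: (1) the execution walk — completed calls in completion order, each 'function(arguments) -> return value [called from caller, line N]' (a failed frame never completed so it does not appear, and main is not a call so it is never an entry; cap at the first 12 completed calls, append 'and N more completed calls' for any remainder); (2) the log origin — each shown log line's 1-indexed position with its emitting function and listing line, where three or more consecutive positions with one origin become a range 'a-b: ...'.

Answer: the defect is in weigh_samples at line 21.
The tell: Log line 9 is where behavior first shows: 'stage result 0' appears instead of 'stage result 1'.
Call chain: main -> fold_scores([7, 2, 8, 2, 6, 12], 2) (called at line 50).
First divergence: position 9; shown 'stage result 0' vs intended 'stage result 1'.
Intended log window:
  7: intermediate pair 37, 2
  8: enter weigh_samples: left 37 right 2
  9: stage result 1
  10: enter fold_scores: 6 items against 2
Execution walk:
  sum_active([7, 2, 8, 2, 6, 12]) -> 37  [called from collect_span, line 26]
  bind_quota([7, 2, 8, 2, 6, 12], 2) -> 2  [called from collect_span, line 27]
  weigh_samples(37, 2) -> 0  [called from collect_span, line 29]
  collect_span([7, 2, 8, 2, 6, 12], 2) -> 0  [called from main, line 48]
  grade_run([7, 2, 8, 2, 6, 12], 2) -> 1  [called from fold_scores, line 39]
  fold_scores([7, 2, 8, 2, 6, 12], 2) -> 4  [called from main, line 50]
Log origins:
  1 — main, line 47
  2 — collect_span, line 25
  3 — sum_active, line 2
  4 — sum_active, line 6
  5 — bind_quota, line 10
  6 — bind_quota, line 15
  7 — collect_span, line 28
  8 — weigh_samples, line 19
  9 — main, line 49
  10 — fold_scores, line 38
  11 — grade_run, line 32
  12 — fold_scores, line 40
A correct fix: line 21: replace `top % top` with `top % pos`.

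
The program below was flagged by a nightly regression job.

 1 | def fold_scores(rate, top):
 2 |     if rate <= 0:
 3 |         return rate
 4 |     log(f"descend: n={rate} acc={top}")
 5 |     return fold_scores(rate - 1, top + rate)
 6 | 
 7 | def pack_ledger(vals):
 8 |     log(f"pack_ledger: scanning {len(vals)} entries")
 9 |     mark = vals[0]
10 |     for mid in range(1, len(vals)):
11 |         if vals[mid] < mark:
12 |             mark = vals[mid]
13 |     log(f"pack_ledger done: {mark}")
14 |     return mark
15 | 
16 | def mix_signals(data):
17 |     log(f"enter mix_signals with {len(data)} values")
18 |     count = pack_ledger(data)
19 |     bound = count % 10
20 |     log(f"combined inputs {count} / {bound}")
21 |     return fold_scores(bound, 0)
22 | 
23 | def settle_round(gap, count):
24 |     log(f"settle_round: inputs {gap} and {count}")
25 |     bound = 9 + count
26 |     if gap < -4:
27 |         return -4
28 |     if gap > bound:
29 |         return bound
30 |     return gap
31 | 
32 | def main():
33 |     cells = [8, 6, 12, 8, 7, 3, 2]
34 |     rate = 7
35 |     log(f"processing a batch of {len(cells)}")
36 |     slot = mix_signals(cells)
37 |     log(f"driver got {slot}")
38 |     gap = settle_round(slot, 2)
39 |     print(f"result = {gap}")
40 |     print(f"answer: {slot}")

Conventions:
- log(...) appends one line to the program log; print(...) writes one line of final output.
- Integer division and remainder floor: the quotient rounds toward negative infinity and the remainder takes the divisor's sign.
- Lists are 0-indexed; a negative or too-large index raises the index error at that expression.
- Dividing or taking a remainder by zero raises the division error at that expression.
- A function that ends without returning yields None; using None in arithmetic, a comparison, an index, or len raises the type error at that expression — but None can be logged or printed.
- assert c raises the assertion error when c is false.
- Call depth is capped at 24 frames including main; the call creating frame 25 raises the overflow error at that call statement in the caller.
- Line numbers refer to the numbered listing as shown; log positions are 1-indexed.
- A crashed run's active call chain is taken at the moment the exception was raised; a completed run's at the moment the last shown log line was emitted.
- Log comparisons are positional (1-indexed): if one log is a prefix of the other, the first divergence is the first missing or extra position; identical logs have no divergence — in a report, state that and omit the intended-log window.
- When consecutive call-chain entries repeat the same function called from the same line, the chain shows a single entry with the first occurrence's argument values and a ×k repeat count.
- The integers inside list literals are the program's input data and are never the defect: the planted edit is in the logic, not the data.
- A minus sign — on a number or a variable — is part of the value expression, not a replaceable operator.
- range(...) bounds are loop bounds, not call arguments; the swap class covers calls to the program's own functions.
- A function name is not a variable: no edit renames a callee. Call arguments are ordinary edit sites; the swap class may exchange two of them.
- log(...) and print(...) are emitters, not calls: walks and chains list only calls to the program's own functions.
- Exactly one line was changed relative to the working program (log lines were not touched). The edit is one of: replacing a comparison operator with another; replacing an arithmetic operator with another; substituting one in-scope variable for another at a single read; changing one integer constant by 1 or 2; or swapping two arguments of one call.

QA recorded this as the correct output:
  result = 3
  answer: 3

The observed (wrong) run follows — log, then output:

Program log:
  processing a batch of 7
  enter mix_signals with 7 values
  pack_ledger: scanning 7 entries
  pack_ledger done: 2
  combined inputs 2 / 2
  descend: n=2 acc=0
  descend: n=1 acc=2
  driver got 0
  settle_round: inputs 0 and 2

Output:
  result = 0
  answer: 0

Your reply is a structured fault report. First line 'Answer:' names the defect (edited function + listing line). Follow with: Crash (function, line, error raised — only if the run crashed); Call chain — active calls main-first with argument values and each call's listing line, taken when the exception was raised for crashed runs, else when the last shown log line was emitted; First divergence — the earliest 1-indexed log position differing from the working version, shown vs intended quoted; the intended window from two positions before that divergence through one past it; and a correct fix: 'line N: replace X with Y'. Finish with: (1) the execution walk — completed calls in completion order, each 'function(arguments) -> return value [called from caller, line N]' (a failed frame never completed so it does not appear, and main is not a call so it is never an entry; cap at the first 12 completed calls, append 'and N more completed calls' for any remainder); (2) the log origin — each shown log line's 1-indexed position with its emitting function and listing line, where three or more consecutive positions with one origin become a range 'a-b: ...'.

Answer: the defect is in fold_scores at line 3.
Key fact: Position 8 is the first bad log line: 'driver got 0' should read 'driver got 3'.
Call chain: main -> settle_round(0, 2) (called at line 38).
First divergence: position 8; shown 'driver got 0' vs intended 'driver got 3'.
Intended log window:
  6: descend: n=2 acc=0
  7: descend: n=1 acc=2
  8: driver got 3
  9: settle_round: inputs 3 and 2
Execution walk:
  pack_ledger([8, 6, 12, 8, 7, 3, 2]) -> 2  [called from mix_signals, line 18]
  fold_scores(0, 3) -> 0  [called from fold_scores, line 5]
  fold_scores(1, 2) -> 0  [called from fold_scores, line 5]
  fold_scores(2, 0) -> 0  [called from mix_signals, line 21]
  mix_signals([8, 6, 12, 8, 7, 3, 2]) -> 0  [called from main, line 36]
  settle_round(0, 2) -> 0  [called from main, line 38]
Origin of each log line:
  1 — main, line 35
  2 — mix_signals, line 17
  3 — pack_ledger, line 8
  4 — pack_ledger, line 13
  5 — mix_signals, line 20
  6 — fold_scores, line 4
  7 — fold_scores, line 4
  8 — main, line 37
  9 — settle_round, line 24
A correct fix: line 3: replace `rate` with `top`.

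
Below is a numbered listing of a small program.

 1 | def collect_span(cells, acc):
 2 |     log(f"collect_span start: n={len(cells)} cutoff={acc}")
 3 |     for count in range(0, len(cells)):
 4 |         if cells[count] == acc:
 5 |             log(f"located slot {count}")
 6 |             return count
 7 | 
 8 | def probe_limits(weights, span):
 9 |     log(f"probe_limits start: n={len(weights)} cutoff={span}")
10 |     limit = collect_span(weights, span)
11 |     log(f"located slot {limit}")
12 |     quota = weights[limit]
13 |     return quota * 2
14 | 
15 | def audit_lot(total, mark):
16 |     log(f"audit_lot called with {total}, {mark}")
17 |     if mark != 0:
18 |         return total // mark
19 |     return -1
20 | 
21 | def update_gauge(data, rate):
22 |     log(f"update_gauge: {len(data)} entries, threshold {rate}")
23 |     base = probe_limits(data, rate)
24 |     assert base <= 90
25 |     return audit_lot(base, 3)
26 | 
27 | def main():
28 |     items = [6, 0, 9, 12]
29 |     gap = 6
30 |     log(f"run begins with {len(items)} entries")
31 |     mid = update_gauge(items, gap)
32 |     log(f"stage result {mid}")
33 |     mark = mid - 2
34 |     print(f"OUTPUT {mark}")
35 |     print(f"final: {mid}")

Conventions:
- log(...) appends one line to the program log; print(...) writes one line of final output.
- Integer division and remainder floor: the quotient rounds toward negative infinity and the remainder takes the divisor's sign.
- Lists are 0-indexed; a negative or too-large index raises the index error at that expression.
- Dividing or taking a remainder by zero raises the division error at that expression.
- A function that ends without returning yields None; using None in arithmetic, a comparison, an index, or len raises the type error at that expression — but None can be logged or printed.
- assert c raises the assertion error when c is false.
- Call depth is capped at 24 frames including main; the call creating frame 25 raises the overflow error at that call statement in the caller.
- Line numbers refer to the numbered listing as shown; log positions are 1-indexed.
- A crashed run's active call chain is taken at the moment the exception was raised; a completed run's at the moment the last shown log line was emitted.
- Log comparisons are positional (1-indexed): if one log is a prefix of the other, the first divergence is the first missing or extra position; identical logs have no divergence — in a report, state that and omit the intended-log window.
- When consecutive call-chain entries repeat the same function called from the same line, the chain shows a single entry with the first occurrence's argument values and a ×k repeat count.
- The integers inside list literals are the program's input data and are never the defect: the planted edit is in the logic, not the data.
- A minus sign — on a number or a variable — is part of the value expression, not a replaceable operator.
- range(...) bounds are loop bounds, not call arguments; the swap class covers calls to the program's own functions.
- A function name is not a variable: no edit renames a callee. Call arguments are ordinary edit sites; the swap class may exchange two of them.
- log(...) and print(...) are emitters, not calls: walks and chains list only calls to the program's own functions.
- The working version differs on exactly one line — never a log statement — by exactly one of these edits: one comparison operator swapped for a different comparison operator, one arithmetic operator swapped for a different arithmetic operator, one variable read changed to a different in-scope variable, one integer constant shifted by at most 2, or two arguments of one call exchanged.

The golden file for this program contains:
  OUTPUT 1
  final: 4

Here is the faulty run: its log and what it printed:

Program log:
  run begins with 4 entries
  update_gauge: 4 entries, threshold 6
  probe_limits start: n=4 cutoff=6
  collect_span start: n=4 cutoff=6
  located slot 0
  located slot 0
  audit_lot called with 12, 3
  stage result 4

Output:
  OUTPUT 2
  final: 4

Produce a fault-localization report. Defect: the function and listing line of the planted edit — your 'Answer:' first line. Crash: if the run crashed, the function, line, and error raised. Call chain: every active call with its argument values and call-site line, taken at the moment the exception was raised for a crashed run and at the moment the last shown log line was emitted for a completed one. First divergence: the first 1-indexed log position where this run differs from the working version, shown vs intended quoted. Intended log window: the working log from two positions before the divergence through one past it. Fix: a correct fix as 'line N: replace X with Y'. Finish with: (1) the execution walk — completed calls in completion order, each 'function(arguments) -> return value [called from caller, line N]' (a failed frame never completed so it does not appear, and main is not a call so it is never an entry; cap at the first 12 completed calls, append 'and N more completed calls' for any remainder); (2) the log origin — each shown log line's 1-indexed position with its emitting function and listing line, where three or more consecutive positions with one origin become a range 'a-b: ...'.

Answer: the defect is in main at line 33.
The tell: The logs agree in full; only the final output differs.
Call chain: main.
First divergence: there is none — every log position agrees.
Execution walk:
  collect_span([6, 0, 9, 12], 6) -> 0  [called from probe_limits, line 10]
  probe_limits([6, 0, 9, 12], 6) -> 12  [called from update_gauge, line 23]
  audit_lot(12, 3) -> 4  [called from update_gauge, line 25]
  update_gauge([6, 0, 9, 12], 6) -> 4  [called from main, line 31]
Origin of each log line:
  1: emitted by main (line 30)
  2: emitted by update_gauge (line 22)
  3: emitted by probe_limits (line 9)
  4: emitted by collect_span (line 2)
  5: emitted by collect_span (line 5)
  6: emitted by probe_limits (line 11)
  7: emitted by audit_lot (line 16)
  8: emitted by main (line 32)
A correct fix: line 33: replace `2` with `3`.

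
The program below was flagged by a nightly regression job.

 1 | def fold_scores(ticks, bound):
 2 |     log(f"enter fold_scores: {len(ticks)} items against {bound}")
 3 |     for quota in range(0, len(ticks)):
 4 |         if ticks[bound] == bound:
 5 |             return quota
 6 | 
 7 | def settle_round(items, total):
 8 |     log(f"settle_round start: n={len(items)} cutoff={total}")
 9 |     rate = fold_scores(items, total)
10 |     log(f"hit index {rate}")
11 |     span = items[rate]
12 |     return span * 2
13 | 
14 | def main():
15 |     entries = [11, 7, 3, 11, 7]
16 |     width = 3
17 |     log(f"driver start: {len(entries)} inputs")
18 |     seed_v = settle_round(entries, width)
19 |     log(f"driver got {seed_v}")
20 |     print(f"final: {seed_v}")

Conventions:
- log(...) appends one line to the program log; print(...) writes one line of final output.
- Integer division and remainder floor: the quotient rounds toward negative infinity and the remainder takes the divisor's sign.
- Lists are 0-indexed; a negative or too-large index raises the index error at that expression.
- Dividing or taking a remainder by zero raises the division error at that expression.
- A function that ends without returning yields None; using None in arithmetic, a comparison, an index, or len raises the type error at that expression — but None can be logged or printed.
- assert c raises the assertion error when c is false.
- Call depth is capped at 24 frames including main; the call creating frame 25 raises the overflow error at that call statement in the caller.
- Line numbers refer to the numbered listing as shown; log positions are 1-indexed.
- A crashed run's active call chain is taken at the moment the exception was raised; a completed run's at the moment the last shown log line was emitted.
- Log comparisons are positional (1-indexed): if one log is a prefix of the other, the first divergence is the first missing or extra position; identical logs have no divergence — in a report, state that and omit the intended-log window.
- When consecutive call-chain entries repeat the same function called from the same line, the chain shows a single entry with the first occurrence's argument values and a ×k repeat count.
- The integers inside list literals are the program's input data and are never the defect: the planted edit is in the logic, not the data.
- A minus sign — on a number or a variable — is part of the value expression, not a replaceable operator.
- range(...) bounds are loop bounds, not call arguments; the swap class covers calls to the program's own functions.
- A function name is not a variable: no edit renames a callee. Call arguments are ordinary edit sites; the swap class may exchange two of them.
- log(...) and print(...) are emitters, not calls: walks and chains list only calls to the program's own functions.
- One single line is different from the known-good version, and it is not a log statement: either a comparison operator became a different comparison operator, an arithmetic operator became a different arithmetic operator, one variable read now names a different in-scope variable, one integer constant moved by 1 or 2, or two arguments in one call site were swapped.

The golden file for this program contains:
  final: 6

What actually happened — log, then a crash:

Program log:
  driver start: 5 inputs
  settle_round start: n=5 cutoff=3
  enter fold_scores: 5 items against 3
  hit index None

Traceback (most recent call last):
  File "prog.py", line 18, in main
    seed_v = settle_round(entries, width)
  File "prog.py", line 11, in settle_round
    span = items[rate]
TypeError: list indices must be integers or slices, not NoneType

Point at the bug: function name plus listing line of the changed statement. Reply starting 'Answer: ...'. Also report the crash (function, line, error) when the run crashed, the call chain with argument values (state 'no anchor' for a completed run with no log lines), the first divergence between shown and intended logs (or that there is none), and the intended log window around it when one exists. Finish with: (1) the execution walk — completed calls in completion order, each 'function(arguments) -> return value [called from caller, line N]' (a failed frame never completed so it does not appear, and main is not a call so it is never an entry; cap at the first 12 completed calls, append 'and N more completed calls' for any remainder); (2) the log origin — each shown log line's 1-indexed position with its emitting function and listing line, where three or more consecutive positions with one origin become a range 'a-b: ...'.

Answer: the defect is in fold_scores at line 4.
The tell: The earliest visible damage is log position 4 — 'hit index None' rather than the intended 'hit index 2'.
Crash: settle_round, line 11, TypeError.
Call chain: main -> settle_round([11, 7, 3, 11, 7], 3) (called at line 18).
First divergence: position 4 — the shown line 'hit index None' should read 'hit index 2'.
Intended log window:
  2: settle_round start: n=5 cutoff=3
  3: enter fold_scores: 5 items against 3
  4: hit index 2
  5: driver got 6
Execution walk:
  fold_scores([11, 7, 3, 11, 7], 3) -> None  [called from settle_round, line 9]
Log line origins:
  1 — main, line 17
  2 — settle_round, line 8
  3 — fold_scores, line 2
  4 — settle_round, line 10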